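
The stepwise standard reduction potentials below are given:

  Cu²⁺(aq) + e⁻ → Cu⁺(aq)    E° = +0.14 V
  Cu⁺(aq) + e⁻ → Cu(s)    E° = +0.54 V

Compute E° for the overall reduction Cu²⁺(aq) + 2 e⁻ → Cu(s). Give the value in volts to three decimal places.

Adding the free-energy changes (−nFE°) of the two steps gives −n₃FE°₃ = −n₁FE°₁ − n₂FE°₂.
E°₃ = (1×+0.14 + 1×+0.54) / 2 = (+0.680) / 2 = +0.340 V.

+0.340 V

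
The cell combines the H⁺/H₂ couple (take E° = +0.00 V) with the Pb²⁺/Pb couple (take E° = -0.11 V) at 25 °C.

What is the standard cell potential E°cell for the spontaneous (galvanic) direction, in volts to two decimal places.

The H⁺/H₂ couple has the higher reduction potential, so it is the cathode; Pb²⁺/Pb is oxidised at the anode.
E°cell = E°(cathode) − E°(anode) = (+0.00) − (-0.11) = +0.11 V.

+0.11 V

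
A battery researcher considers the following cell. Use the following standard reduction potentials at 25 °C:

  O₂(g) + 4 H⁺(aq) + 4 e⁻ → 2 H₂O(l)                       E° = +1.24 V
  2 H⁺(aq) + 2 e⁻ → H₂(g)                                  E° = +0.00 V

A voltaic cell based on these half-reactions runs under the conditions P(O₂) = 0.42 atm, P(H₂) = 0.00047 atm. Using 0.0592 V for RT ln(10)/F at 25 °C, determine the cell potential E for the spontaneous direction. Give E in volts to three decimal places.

O₂/H₂O is the cathode (higher E°), H⁺/H₂ the anode: E°cell = +1.24 − (+0.00) = +1.24 V, n = 4.
Overall: O₂(g) + 2 H₂(g) → 2 H₂O(l)
Q = 1 / (P(O₂)·P(H₂)^2); log Q = 7.033.
E = E° − (0.0592/n) log Q = +1.24 − (0.0592/4)(7.033) = +1.136 V.

+1.136 V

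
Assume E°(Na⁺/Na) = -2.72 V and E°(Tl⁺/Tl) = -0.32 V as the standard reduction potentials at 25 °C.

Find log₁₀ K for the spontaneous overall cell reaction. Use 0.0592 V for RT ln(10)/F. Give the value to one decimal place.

Cathode: Tl⁺/Tl; anode: Na⁺/Na. E°cell = +2.40 V, n = 1.
log K = nE°cell / 0.0592 = (1)(+2.40) / 0.0592 = 40.5.

40.5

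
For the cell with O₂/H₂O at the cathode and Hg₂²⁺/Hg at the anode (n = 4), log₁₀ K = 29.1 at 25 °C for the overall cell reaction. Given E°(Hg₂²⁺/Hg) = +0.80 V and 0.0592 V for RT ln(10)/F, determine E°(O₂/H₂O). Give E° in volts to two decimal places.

+1.23 V

E°cell = (0.0592/n)·log K = (0.0592/4)(29.1) = +0.431 V.
Since O₂/H₂O is the cathode and Hg₂²⁺/Hg the anode, E°cell = E°(O₂/H₂O) − E°(Hg₂²⁺/Hg).
So E°(O₂/H₂O) = E°cell + E°(Hg₂²⁺/Hg) = +0.431 + (+0.80) = +1.23 V.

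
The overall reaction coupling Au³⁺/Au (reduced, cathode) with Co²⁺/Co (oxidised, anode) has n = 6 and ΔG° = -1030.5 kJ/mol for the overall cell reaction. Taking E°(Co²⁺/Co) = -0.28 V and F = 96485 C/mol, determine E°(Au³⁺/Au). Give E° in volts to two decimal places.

E°cell = −ΔG°/(nF) = −(-1030.5×10³)/((6)(96485)) = +1.780 V.
Since Au³⁺/Au is the cathode and Co²⁺/Co the anode, E°cell = E°(Au³⁺/Au) − E°(Co²⁺/Co).
So E°(Au³⁺/Au) = E°cell + E°(Co²⁺/Co) = +1.780 + (-0.28) = +1.50 V.

+1.50 V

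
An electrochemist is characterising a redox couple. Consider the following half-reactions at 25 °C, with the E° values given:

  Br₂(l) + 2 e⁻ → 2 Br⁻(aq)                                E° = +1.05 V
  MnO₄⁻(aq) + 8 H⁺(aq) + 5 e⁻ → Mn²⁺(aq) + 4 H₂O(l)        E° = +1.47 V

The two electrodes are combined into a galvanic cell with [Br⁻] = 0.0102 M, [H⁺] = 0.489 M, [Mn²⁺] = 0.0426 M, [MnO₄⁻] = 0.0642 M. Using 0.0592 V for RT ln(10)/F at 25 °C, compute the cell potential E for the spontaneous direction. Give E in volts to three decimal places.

+0.275 V

MnO₄⁻/Mn²⁺ is the cathode (higher E°), Br₂/Br⁻ the anode: E°cell = +1.47 − (+1.05) = +0.42 V, n = 10.
Overall: 2 MnO₄⁻(aq) + 16 H⁺(aq) + 10 Br⁻(aq) → 2 Mn²⁺(aq) + 8 H₂O(l) + 5 Br₂(l)
Q = [Mn²⁺]^2 / ([MnO₄⁻]^2·[H⁺]^16·[Br⁻]^10); log Q = 24.529.
E = E° − (0.0592/n) log Q = +0.42 − (0.0592/10)(24.529) = +0.275 V.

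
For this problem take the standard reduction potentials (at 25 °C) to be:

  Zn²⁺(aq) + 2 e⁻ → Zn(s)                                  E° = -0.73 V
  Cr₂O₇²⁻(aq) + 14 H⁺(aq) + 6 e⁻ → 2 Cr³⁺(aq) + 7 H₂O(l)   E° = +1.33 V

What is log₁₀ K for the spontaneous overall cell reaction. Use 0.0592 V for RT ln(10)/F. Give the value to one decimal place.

Cathode: Cr₂O₇²⁻/Cr³⁺; anode: Zn²⁺/Zn. E°cell = +2.06 V, n = 6.
log K = nE°cell / 0.0592 = (6)(+2.06) / 0.0592 = 208.8.

208.8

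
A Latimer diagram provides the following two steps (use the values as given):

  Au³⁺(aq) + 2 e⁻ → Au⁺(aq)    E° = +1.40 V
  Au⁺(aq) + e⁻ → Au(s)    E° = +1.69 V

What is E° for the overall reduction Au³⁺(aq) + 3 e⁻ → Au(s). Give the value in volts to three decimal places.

Standard free energies of sequential steps add: ΔG°₃ = ΔG°₁ + ΔG°₂, so n₃E°₃ = n₁E°₁ + n₂E°₂.
E°₃ = (2×+1.40 + 1×+1.69) / 3 = (+4.490) / 3 = +1.497 V.
E° values themselves are not directly additive — weighting by electron count is essential.

+1.497 V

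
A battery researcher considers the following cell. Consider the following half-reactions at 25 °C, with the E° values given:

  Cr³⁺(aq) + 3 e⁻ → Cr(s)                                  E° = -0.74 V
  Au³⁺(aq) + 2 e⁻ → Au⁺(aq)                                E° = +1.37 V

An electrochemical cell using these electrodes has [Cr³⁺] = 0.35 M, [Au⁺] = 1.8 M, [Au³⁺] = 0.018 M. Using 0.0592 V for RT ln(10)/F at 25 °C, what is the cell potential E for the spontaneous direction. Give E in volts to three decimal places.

Au³⁺/Au⁺ is the cathode (higher E°), Cr³⁺/Cr the anode: E°cell = +1.37 − (-0.74) = +2.11 V, n = 6.
Overall: 3 Au³⁺(aq) + 2 Cr(s) → 3 Au⁺(aq) + 2 Cr³⁺(aq)
Q = [Au⁺]^3·[Cr³⁺]^2 / ([Au³⁺]^3); log Q = 5.088.
E = E° − (0.0592/n) log Q = +2.11 − (0.0592/6)(5.088) = +2.060 V.

+2.060 V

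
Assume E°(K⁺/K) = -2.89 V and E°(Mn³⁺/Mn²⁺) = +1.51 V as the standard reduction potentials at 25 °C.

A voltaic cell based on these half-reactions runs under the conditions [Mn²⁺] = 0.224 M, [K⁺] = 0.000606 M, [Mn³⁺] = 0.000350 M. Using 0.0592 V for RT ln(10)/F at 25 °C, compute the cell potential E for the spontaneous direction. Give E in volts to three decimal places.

+4.424 V

Mn³⁺/Mn²⁺ is the cathode (higher E°), K⁺/K the anode: E°cell = +1.51 − (-2.89) = +4.40 V, n = 1.
Overall: Mn³⁺(aq) + K(s) → Mn²⁺(aq) + K⁺(aq)
Q = [Mn²⁺]·[K⁺] / ([Mn³⁺]); log Q = -0.411.
E = E° − (0.0592/n) log Q = +4.40 − (0.0592/1)(-0.411) = +4.424 V.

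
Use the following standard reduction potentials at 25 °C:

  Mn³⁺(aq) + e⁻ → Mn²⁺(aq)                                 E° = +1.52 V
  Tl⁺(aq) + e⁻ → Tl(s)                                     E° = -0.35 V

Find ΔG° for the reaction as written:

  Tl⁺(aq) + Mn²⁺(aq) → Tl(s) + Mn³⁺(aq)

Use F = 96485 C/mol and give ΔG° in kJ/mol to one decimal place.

+180.4 kJ/mol

As written, Tl⁺/Tl is reduced (cathode) and Mn³⁺/Mn²⁺ is oxidised (anode), so E°cell = (-0.35) − (+1.52) = -1.87 V.
Balancing electrons gives n = 1.
ΔG° = −nFE° = −(1)(96485)(-1.87) = 180,427 J = +180.4 kJ/mol.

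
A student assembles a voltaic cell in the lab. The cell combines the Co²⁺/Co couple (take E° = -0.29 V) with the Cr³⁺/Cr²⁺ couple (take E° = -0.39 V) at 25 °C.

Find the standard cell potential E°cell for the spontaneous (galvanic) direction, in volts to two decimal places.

The Co²⁺/Co couple has the higher reduction potential, so it is the cathode; Cr³⁺/Cr²⁺ is oxidised at the anode.
E°cell = E°(cathode) − E°(anode) = (-0.29) − (-0.39) = +0.10 V.
Since E°cell > 0, the reaction is spontaneous under standard conditions.

+0.10 V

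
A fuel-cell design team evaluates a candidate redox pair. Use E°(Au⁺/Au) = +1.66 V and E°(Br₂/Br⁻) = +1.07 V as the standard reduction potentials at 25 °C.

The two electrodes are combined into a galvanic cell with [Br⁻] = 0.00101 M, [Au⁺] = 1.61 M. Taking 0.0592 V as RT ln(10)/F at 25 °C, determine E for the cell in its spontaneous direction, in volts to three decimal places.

+0.425 V

Au⁺/Au is the cathode (higher E°), Br₂/Br⁻ the anode: E°cell = +1.66 − (+1.07) = +0.59 V, n = 2.
Overall: 2 Au⁺(aq) + 2 Br⁻(aq) → 2 Au(s) + Br₂(l)
Q = 1 / ([Au⁺]^2·[Br⁻]^2); log Q = 5.578.
E = E° − (0.0592/n) log Q = +0.59 − (0.0592/2)(5.578) = +0.425 V.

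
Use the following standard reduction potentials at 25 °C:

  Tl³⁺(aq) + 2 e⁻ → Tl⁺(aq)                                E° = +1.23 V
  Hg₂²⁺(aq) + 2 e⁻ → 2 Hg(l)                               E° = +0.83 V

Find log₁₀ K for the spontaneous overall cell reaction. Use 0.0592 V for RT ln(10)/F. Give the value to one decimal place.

Cathode: Tl³⁺/Tl⁺; anode: Hg₂²⁺/Hg. E°cell = +0.40 V, n = 2.
log K = nE°cell / 0.0592 = (2)(+0.40) / 0.0592 = 13.5.

13.5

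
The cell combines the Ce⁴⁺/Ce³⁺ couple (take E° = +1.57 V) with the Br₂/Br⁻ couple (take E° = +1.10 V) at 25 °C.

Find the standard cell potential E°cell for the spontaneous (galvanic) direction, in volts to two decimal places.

The Ce⁴⁺/Ce³⁺ couple has the higher reduction potential, so it is the cathode; Br₂/Br⁻ is oxidised at the anode.
E°cell = E°(cathode) − E°(anode) = (+1.57) − (+1.10) = +0.47 V.

+0.47 V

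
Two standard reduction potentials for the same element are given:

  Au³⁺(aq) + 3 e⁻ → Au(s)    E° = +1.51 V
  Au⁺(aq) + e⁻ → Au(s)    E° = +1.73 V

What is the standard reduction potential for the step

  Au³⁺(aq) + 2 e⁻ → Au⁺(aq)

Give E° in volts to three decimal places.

+1.400 V

Sequential free energies add, so n₃E°₃ = n₁E°₁ + n₂E°₂.
With n₃ = 3, and the known step contributing 1×(+1.73) V, the unknown satisfies 2·E° = 3×(+1.51) − 1×(+1.73) = +2.800.
E° = +2.800 / 2 = +1.400 V.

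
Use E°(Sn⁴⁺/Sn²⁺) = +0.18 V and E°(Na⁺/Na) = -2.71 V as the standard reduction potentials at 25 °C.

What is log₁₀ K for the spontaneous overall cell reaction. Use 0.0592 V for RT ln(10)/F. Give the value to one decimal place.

Cathode: Sn⁴⁺/Sn²⁺; anode: Na⁺/Na. E°cell = +2.89 V, n = 2.
log K = nE°cell / 0.0592 = (2)(+2.89) / 0.0592 = 97.6.

97.6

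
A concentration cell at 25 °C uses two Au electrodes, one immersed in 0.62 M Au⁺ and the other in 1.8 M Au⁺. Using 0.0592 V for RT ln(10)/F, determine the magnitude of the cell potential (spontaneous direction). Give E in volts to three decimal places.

+0.027 V

For a concentration cell E°cell = 0. The 1.8 M side is the cathode (reduction is favoured where [Au⁺] is higher).
With n = 1, E = −(0.0592/1) log([Au⁺]ₐₙ/[Au⁺]꜀ₐₜ) = −(0.0592/1) log(0.62/1.8) = −(0.0592/1)(-0.463) = +0.027 V.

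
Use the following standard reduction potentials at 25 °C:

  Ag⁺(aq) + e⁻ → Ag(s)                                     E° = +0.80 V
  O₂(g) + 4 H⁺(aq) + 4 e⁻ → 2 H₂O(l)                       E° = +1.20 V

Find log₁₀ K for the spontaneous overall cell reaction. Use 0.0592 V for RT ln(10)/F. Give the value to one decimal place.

Cathode: O₂/H₂O; anode: Ag⁺/Ag. E°cell = +0.40 V, n = 4.
log K = nE°cell / 0.0592 = (4)(+0.40) / 0.0592 = 27.0.

27.0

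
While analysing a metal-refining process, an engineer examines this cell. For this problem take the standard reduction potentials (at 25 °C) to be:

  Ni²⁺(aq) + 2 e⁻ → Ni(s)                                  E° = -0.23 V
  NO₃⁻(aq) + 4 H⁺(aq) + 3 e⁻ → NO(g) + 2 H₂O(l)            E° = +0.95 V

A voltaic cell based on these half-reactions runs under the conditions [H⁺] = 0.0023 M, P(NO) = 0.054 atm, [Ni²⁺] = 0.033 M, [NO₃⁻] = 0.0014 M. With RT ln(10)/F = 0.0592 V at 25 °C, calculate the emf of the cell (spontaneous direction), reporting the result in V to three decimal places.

+0.984 V

NO₃⁻/NO is the cathode (higher E°), Ni²⁺/Ni the anode: E°cell = +0.95 − (-0.23) = +1.18 V, n = 6.
Overall: 2 NO₃⁻(aq) + 8 H⁺(aq) + 3 Ni(s) → 2 NO(g) + 4 H₂O(l) + 3 Ni²⁺(aq)
Q = P(NO)^2·[Ni²⁺]^3 / ([NO₃⁻]^2·[H⁺]^8); log Q = 19.834.
E = E° − (0.0592/n) log Q = +1.18 − (0.0592/6)(19.834) = +0.984 V.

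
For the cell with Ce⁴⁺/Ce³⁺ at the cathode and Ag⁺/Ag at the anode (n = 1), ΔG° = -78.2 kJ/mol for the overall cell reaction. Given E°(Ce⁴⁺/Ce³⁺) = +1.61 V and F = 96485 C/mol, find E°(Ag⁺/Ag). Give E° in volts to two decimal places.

E°cell = −ΔG°/(nF) = −(-78.2×10³)/((1)(96485)) = +0.810 V.
Since Ce⁴⁺/Ce³⁺ is the cathode and Ag⁺/Ag the anode, E°cell = E°(Ce⁴⁺/Ce³⁺) − E°(Ag⁺/Ag).
So E°(Ag⁺/Ag) = E°(Ce⁴⁺/Ce³⁺) − E°cell = (+1.61) − (+0.810) = +0.80 V.

+0.80 V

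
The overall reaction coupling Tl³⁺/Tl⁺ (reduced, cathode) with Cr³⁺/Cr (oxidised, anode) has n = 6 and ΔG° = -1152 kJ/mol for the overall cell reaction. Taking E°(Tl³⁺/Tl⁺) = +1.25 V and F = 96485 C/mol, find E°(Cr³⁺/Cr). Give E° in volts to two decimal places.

E°cell = −ΔG°/(nF) = −(-1152×10³)/((6)(96485)) = +1.990 V.
Since Tl³⁺/Tl⁺ is the cathode and Cr³⁺/Cr the anode, E°cell = E°(Tl³⁺/Tl⁺) − E°(Cr³⁺/Cr).
So E°(Cr³⁺/Cr) = E°(Tl³⁺/Tl⁺) − E°cell = (+1.25) − (+1.990) = -0.74 V.

-0.74 V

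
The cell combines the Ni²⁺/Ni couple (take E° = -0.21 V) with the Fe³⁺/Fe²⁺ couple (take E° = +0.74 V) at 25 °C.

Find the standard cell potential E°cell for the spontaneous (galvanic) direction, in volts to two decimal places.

+0.95 V

The Fe³⁺/Fe²⁺ couple has the higher reduction potential, so it is the cathode; Ni²⁺/Ni is oxidised at the anode.
E°cell = E°(cathode) − E°(anode) = (+0.74) − (-0.21) = +0.95 V.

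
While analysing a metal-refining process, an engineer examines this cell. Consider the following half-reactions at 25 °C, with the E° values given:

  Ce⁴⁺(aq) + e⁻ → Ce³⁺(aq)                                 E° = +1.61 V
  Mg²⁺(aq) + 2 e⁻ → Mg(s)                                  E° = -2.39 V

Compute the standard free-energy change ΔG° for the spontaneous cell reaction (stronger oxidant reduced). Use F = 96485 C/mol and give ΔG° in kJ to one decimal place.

Ce⁴⁺/Ce³⁺ (E° = +1.61 V) is the cathode; Mg²⁺/Mg (E° = -2.39 V) is the anode, so E°cell = +4.00 V.
Balancing electrons gives n = 2 (lcm of 1 and 2).
ΔG° = −nFE° = −(2)(96485)(+4.00) = -771,880 J = -771.9 kJ.

-771.9 kJ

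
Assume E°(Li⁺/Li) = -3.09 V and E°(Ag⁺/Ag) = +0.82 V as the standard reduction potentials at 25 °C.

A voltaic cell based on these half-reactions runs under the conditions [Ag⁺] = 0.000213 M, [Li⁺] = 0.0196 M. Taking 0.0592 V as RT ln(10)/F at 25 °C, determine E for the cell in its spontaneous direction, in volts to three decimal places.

+3.794 V

Ag⁺/Ag is the cathode (higher E°), Li⁺/Li the anode: E°cell = +0.82 − (-3.09) = +3.91 V, n = 1.
Overall: Ag⁺(aq) + Li(s) → Ag(s) + Li⁺(aq)
Q = [Li⁺] / ([Ag⁺]); log Q = 1.964.
E = E° − (0.0592/n) log Q = +3.91 − (0.0592/1)(1.964) = +3.794 V.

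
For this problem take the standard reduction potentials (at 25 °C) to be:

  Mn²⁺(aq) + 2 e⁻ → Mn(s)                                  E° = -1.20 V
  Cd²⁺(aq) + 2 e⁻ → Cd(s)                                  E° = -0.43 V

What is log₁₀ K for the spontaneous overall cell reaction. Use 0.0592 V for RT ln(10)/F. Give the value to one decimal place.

Cathode: Cd²⁺/Cd; anode: Mn²⁺/Mn. E°cell = +0.77 V, n = 2.
log K = nE°cell / 0.0592 = (2)(+0.77) / 0.0592 = 26.0.

26.0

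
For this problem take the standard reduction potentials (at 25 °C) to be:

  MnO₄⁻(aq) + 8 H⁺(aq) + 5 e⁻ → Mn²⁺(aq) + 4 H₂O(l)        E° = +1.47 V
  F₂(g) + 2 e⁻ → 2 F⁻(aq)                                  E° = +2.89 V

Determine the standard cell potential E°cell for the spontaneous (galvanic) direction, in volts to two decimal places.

+1.42 V

The F₂/F⁻ couple has the higher reduction potential, so it is the cathode; MnO₄⁻/Mn²⁺ is oxidised at the anode.
E°cell = E°(cathode) − E°(anode) = (+2.89) − (+1.47) = +1.42 V.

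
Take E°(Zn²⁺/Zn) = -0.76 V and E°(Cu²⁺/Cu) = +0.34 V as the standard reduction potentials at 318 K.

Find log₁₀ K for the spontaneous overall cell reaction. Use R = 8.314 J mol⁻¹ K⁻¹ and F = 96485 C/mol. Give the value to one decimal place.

34.9

Cathode: Cu²⁺/Cu; anode: Zn²⁺/Zn. E°cell = (+0.34) − (-0.76) = +1.10 V, with n = 2.
ΔG° = −nFE° = −RT ln K, so ln K = nFE°/(RT) = (2)(96485)(+1.10) / ((8.314)(318)) = 80.287.
log₁₀ K = 80.287 / ln 10 = 34.9.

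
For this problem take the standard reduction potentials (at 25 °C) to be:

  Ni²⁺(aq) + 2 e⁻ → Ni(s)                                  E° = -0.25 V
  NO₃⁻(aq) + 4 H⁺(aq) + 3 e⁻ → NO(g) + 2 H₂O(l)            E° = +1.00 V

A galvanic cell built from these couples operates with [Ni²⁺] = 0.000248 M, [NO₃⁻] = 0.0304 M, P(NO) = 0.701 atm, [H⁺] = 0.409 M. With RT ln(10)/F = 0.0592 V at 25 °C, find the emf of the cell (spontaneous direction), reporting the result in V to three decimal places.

NO₃⁻/NO is the cathode (higher E°), Ni²⁺/Ni the anode: E°cell = +1.00 − (-0.25) = +1.25 V, n = 6.
Overall: 2 NO₃⁻(aq) + 8 H⁺(aq) + 3 Ni(s) → 2 NO(g) + 4 H₂O(l) + 3 Ni²⁺(aq)
Q = P(NO)^2·[Ni²⁺]^3 / ([NO₃⁻]^2·[H⁺]^8); log Q = -4.985.
E = E° − (0.0592/n) log Q = +1.25 − (0.0592/6)(-4.985) = +1.299 V.

+1.299 V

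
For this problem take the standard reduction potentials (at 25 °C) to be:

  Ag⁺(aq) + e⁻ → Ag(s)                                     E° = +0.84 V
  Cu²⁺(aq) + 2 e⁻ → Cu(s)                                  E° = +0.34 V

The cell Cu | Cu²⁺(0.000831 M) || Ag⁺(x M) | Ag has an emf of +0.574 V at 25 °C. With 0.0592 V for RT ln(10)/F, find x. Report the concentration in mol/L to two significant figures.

Ag⁺/Ag is the cathode, Cu²⁺/Cu the anode: E°cell = +0.50 V, n = 2.
Overall reaction: 2 Ag⁺(aq) + Cu(s) → 2 Ag(s) + Cu²⁺(aq); Q = [Cu²⁺]^1/[Ag⁺]^2.
From E = E° − (0.0592/n) log Q: log Q = (E° − E)·n/0.0592 = (+0.50 − (+0.574))·2/0.0592 = -2.5000.
So 2·log[Ag⁺] = 1·log(0.000831) − log Q = -3.0804 − (-2.5000) = -0.5804; log[Ag⁺] = -0.5804 / 2 = -0.2902; [Ag⁺] = 10^(-0.2902) ≈ 0.51 M.

0.51 M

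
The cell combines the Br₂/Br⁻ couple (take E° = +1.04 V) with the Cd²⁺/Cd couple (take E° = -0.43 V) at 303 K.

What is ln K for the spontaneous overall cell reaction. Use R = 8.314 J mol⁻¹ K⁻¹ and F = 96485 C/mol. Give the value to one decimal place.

112.6

Cathode: Br₂/Br⁻; anode: Cd²⁺/Cd. E°cell = (+1.04) − (-0.43) = +1.47 V, with n = 2.
ΔG° = −nFE° = −RT ln K, so ln K = nFE°/(RT) = (2)(96485)(+1.47) / ((8.314)(303)) = 112.604.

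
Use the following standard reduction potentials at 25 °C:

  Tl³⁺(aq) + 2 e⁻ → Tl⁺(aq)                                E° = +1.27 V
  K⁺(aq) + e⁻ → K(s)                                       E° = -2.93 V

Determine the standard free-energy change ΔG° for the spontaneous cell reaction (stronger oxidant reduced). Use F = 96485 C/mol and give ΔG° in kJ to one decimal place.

-810.5 kJ

Tl³⁺/Tl⁺ (E° = +1.27 V) is the cathode; K⁺/K (E° = -2.93 V) is the anode, so E°cell = +4.20 V.
Balancing electrons gives n = 2 (lcm of 2 and 1).
ΔG° = −nFE° = −(2)(96485)(+4.20) = -810,474 J = -810.5 kJ.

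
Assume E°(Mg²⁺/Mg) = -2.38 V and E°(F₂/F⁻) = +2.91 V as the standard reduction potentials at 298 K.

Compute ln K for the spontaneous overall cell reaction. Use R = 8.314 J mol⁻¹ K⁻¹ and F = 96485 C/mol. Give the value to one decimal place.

Cathode: F₂/F⁻; anode: Mg²⁺/Mg. E°cell = (+2.91) − (-2.38) = +5.29 V, with n = 2.
ΔG° = −nFE° = −RT ln K, so ln K = nFE°/(RT) = (2)(96485)(+5.29) / ((8.314)(298)) = 412.021.

412.0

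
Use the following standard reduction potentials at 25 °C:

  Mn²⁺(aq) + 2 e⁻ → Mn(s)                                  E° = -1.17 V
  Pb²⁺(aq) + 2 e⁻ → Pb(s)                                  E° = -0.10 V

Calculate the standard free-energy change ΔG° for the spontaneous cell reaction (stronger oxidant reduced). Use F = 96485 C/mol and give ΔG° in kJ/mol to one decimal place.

-206.5 kJ/mol

Pb²⁺/Pb (E° = -0.10 V) is the cathode; Mn²⁺/Mn (E° = -1.17 V) is the anode, so E°cell = +1.07 V.
Balancing electrons gives n = 2 (lcm of 2 and 2).
ΔG° = −nFE° = −(2)(96485)(+1.07) = -206,478 J = -206.5 kJ/mol.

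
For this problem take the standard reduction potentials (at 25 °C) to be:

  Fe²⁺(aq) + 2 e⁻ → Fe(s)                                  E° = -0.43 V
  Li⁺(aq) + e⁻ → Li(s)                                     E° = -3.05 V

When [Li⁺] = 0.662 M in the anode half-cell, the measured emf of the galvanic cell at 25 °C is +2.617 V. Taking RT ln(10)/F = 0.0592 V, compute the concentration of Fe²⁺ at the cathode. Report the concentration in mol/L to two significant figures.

0.35 M

Fe²⁺/Fe is the cathode, Li⁺/Li the anode: E°cell = +2.62 V, n = 2.
Overall reaction: Fe²⁺(aq) + 2 Li(s) → Fe(s) + 2 Li⁺(aq); Q = [Li⁺]^2/[Fe²⁺]^1.
From E = E° − (0.0592/n) log Q: log Q = (E° − E)·n/0.0592 = (+2.62 − (+2.617))·2/0.0592 = 0.1014.
So 1·log[Fe²⁺] = 2·log(0.662) − log Q = -0.3583 − (0.1014) = -0.4597; [Fe²⁺] = 10^(-0.4597) ≈ 0.35 M.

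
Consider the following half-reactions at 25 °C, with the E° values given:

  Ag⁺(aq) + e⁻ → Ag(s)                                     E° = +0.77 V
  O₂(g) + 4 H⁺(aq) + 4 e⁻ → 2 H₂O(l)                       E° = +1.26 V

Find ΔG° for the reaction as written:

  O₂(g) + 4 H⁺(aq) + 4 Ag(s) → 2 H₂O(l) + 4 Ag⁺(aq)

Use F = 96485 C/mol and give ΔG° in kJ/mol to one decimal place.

-189.1 kJ/mol

As written, O₂/H₂O is reduced (cathode) and Ag⁺/Ag is oxidised (anode), so E°cell = (+1.26) − (+0.77) = +0.49 V.
Balancing electrons gives n = 4.
ΔG° = −nFE° = −(4)(96485)(+0.49) = -189,111 J = -189.1 kJ/mol.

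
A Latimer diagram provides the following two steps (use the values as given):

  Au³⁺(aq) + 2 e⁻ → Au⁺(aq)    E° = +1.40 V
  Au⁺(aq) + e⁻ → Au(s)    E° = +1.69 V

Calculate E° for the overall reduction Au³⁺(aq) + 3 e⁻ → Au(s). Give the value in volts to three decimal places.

Adding the free-energy changes (−nFE°) of the two steps gives −n₃FE°₃ = −n₁FE°₁ − n₂FE°₂.
E°₃ = (2×+1.40 + 1×+1.69) / 3 = (+4.490) / 3 = +1.497 V.
Simply averaging or adding the two E° values would be wrong; the electron-weighted sum is required.

+1.497 V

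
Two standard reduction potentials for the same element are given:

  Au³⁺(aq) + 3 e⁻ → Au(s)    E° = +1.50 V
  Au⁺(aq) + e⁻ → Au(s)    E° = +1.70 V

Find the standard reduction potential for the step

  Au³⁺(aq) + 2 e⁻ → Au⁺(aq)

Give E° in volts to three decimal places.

+1.400 V

Sequential free energies add, so n₃E°₃ = n₁E°₁ + n₂E°₂.
With n₃ = 3, and the known step contributing 1×(+1.70) V, the unknown satisfies 2·E° = 3×(+1.50) − 1×(+1.70) = +2.800.
E° = +2.800 / 2 = +1.400 V.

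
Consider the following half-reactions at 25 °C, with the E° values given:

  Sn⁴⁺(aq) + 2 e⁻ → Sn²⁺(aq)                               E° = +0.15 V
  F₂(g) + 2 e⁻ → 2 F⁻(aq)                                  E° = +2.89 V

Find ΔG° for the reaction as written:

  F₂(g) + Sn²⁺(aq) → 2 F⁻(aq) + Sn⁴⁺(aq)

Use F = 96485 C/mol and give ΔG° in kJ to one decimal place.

As written, F₂/F⁻ is reduced (cathode) and Sn⁴⁺/Sn²⁺ is oxidised (anode), so E°cell = (+2.89) − (+0.15) = +2.74 V.
Balancing electrons gives n = 2.
ΔG° = −nFE° = −(2)(96485)(+2.74) = -528,738 J = -528.7 kJ.

-528.7 kJ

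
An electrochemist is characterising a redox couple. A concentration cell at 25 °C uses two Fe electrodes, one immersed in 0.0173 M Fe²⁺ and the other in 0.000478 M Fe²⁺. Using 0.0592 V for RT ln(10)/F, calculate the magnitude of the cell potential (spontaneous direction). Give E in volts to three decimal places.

+0.046 V

For a concentration cell E°cell = 0. The 0.0173 M side is the cathode (reduction is favoured where [Fe²⁺] is higher).
With n = 2, E = −(0.0592/2) log([Fe²⁺]ₐₙ/[Fe²⁺]꜀ₐₜ) = −(0.0592/2) log(0.000478/0.0173) = −(0.0592/2)(-1.559) = +0.046 V.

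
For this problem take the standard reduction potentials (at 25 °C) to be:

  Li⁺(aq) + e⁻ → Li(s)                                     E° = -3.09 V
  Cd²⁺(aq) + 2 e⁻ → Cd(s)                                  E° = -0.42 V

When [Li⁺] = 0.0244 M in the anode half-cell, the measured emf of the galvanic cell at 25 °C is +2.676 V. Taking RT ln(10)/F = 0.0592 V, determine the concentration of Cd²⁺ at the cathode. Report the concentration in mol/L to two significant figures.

0.00095 M

Cd²⁺/Cd is the cathode, Li⁺/Li the anode: E°cell = +2.67 V, n = 2.
Overall reaction: Cd²⁺(aq) + 2 Li(s) → Cd(s) + 2 Li⁺(aq); Q = [Li⁺]^2/[Cd²⁺]^1.
From E = E° − (0.0592/n) log Q: log Q = (E° − E)·n/0.0592 = (+2.67 − (+2.676))·2/0.0592 = -0.2027.
So 1·log[Cd²⁺] = 2·log(0.0244) − log Q = -3.2252 − (-0.2027) = -3.0225; [Cd²⁺] = 10^(-3.0225) ≈ 0.00095 M.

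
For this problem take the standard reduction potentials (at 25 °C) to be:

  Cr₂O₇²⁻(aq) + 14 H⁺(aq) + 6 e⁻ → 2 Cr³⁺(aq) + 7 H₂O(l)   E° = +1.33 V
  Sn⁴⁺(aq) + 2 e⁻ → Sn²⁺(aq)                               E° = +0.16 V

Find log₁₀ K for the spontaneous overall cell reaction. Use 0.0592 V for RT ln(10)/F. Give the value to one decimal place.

Cathode: Cr₂O₇²⁻/Cr³⁺; anode: Sn⁴⁺/Sn²⁺. E°cell = +1.17 V, n = 6.
log K = nE°cell / 0.0592 = (6)(+1.17) / 0.0592 = 118.6.

118.6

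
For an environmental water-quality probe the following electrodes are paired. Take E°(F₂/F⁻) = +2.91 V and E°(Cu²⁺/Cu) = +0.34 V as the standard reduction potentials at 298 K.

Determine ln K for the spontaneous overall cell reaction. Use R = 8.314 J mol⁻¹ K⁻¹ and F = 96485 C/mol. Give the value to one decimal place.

Cathode: F₂/F⁻; anode: Cu²⁺/Cu. E°cell = (+2.91) − (+0.34) = +2.57 V, with n = 2.
ΔG° = −nFE° = −RT ln K, so ln K = nFE°/(RT) = (2)(96485)(+2.57) / ((8.314)(298)) = 200.169.

200.2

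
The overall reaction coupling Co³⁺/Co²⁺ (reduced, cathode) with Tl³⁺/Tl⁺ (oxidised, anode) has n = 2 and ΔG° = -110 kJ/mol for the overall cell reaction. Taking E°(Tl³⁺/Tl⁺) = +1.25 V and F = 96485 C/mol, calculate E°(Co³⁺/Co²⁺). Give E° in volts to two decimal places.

+1.82 V

E°cell = −ΔG°/(nF) = −(-110×10³)/((2)(96485)) = +0.570 V.
Since Co³⁺/Co²⁺ is the cathode and Tl³⁺/Tl⁺ the anode, E°cell = E°(Co³⁺/Co²⁺) − E°(Tl³⁺/Tl⁺).
So E°(Co³⁺/Co²⁺) = E°cell + E°(Tl³⁺/Tl⁺) = +0.570 + (+1.25) = +1.82 V.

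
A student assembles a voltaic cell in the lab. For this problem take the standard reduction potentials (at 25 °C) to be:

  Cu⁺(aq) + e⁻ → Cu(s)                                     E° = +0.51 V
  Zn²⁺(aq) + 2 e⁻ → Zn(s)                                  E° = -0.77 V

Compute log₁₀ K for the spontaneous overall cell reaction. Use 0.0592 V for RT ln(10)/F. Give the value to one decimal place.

43.2

Cathode: Cu⁺/Cu; anode: Zn²⁺/Zn. E°cell = +1.28 V, n = 2.
log K = nE°cell / 0.0592 = (2)(+1.28) / 0.0592 = 43.2.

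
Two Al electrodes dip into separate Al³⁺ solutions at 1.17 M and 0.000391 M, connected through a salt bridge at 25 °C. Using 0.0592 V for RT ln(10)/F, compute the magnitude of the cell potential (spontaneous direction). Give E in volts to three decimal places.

+0.069 V

For a concentration cell E°cell = 0. The 1.17 M side is the cathode (reduction is favoured where [Al³⁺] is higher).
With n = 3, E = −(0.0592/3) log([Al³⁺]ₐₙ/[Al³⁺]꜀ₐₜ) = −(0.0592/3) log(0.000391/1.17) = −(0.0592/3)(-3.476) = +0.069 V.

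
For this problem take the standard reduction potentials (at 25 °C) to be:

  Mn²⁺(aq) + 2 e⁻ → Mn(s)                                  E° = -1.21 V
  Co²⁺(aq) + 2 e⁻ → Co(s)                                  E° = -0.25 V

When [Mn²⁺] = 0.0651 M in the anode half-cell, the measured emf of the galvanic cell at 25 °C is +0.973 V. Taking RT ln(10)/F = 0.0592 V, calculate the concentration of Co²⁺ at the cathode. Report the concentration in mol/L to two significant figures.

Co²⁺/Co is the cathode, Mn²⁺/Mn the anode: E°cell = +0.96 V, n = 2.
Overall reaction: Co²⁺(aq) + Mn(s) → Co(s) + Mn²⁺(aq); Q = [Mn²⁺]^1/[Co²⁺]^1.
From E = E° − (0.0592/n) log Q: log Q = (E° − E)·n/0.0592 = (+0.96 − (+0.973))·2/0.0592 = -0.4392.
So 1·log[Co²⁺] = 1·log(0.0651) − log Q = -1.1864 − (-0.4392) = -0.7472; [Co²⁺] = 10^(-0.7472) ≈ 0.18 M.

0.18 M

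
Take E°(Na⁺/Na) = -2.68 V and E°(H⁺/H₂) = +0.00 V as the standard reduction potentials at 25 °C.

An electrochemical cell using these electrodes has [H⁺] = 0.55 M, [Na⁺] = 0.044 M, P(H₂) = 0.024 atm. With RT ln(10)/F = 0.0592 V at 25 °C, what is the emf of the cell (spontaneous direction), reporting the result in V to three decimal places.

H⁺/H₂ is the cathode (higher E°), Na⁺/Na the anode: E°cell = +0.00 − (-2.68) = +2.68 V, n = 2.
Overall: 2 H⁺(aq) + 2 Na(s) → H₂(g) + 2 Na⁺(aq)
Q = P(H₂)·[Na⁺]^2 / ([H⁺]^2); log Q = -3.814.
E = E° − (0.0592/n) log Q = +2.68 − (0.0592/2)(-3.814) = +2.793 V.

+2.793 V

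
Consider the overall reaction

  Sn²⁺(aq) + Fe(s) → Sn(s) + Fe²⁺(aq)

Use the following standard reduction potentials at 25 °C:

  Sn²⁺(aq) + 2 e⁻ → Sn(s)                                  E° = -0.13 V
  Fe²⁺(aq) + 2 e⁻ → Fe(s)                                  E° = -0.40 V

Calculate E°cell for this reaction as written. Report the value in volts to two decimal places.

+0.27 V

The Sn²⁺/Sn couple has the higher reduction potential, so it is the cathode; Fe²⁺/Fe is oxidised at the anode.
E°cell = E°(cathode) − E°(anode) = (-0.13) − (-0.40) = +0.27 V.
Since E°cell > 0, the reaction is spontaneous under standard conditions.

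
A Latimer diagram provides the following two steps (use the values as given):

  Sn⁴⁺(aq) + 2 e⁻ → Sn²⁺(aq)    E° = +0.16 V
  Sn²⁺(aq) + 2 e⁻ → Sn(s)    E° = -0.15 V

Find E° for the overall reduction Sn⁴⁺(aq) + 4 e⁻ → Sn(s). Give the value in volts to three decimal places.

Standard free energies of sequential steps add: ΔG°₃ = ΔG°₁ + ΔG°₂, so n₃E°₃ = n₁E°₁ + n₂E°₂.
E°₃ = (2×+0.16 + 2×-0.15) / 4 = (+0.020) / 4 = +0.005 V.

+0.005 V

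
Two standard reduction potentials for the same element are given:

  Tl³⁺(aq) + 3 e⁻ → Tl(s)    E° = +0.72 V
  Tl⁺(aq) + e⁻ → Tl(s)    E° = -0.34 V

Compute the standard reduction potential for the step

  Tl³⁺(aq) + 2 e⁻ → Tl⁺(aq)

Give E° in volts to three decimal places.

+1.250 V

Sequential free energies add, so n₃E°₃ = n₁E°₁ + n₂E°₂.
With n₃ = 3, and the known step contributing 1×(-0.34) V, the unknown satisfies 2·E° = 3×(+0.72) − 1×(-0.34) = +2.500.
E° = +2.500 / 2 = +1.250 V.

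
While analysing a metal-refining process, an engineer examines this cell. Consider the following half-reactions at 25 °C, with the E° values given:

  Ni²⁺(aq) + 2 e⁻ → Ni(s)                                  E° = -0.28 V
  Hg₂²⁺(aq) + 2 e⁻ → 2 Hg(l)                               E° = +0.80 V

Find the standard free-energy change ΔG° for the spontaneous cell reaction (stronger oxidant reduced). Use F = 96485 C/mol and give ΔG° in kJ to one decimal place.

Hg₂²⁺/Hg (E° = +0.80 V) is the cathode; Ni²⁺/Ni (E° = -0.28 V) is the anode, so E°cell = +1.08 V.
Balancing electrons gives n = 2 (lcm of 2 and 2).
ΔG° = −nFE° = −(2)(96485)(+1.08) = -208,408 J = -208.4 kJ.

-208.4 kJ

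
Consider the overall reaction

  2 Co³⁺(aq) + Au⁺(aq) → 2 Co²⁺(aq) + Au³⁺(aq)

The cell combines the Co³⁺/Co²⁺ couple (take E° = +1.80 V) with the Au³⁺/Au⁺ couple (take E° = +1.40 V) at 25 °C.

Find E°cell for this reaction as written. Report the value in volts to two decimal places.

The Co³⁺/Co²⁺ couple has the higher reduction potential, so it is the cathode; Au³⁺/Au⁺ is oxidised at the anode.
E°cell = E°(cathode) − E°(anode) = (+1.80) − (+1.40) = +0.40 V.

+0.40 V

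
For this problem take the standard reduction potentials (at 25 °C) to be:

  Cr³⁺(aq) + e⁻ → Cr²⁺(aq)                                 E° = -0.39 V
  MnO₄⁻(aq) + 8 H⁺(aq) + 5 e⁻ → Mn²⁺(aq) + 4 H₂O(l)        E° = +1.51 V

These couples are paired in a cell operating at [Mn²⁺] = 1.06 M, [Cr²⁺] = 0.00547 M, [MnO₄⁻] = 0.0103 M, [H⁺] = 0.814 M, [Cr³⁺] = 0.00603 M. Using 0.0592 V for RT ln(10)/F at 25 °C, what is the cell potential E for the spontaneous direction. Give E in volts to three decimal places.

+1.865 V

MnO₄⁻/Mn²⁺ is the cathode (higher E°), Cr³⁺/Cr²⁺ the anode: E°cell = +1.51 − (-0.39) = +1.90 V, n = 5.
Overall: MnO₄⁻(aq) + 8 H⁺(aq) + 5 Cr²⁺(aq) → Mn²⁺(aq) + 4 H₂O(l) + 5 Cr³⁺(aq)
Q = [Mn²⁺]·[Cr³⁺]^5 / ([MnO₄⁻]·[H⁺]^8·[Cr²⁺]^5); log Q = 2.939.
E = E° − (0.0592/n) log Q = +1.90 − (0.0592/5)(2.939) = +1.865 V.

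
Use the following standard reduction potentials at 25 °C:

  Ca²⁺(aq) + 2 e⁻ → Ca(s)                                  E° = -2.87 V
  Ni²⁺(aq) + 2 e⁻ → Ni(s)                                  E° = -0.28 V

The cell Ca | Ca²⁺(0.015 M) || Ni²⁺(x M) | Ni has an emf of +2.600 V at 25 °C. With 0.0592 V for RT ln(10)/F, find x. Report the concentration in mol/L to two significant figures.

Ni²⁺/Ni is the cathode, Ca²⁺/Ca the anode: E°cell = +2.59 V, n = 2.
Overall reaction: Ni²⁺(aq) + Ca(s) → Ni(s) + Ca²⁺(aq); Q = [Ca²⁺]^1/[Ni²⁺]^1.
From E = E° − (0.0592/n) log Q: log Q = (E° − E)·n/0.0592 = (+2.59 − (+2.600))·2/0.0592 = -0.3378.
So 1·log[Ni²⁺] = 1·log(0.015) − log Q = -1.8239 − (-0.3378) = -1.4861; [Ni²⁺] = 10^(-1.4861) ≈ 0.033 M.

0.033 M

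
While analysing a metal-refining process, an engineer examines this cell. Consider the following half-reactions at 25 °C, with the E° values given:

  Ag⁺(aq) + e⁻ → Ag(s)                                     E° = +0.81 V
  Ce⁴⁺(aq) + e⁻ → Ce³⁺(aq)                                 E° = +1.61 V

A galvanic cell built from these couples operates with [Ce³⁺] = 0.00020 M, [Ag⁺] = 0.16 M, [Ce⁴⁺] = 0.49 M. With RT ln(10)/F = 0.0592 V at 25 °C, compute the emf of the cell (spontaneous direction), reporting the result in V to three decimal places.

Ce⁴⁺/Ce³⁺ is the cathode (higher E°), Ag⁺/Ag the anode: E°cell = +1.61 − (+0.81) = +0.80 V, n = 1.
Overall: Ce⁴⁺(aq) + Ag(s) → Ce³⁺(aq) + Ag⁺(aq)
Q = [Ce³⁺]·[Ag⁺] / ([Ce⁴⁺]); log Q = -4.185.
E = E° − (0.0592/n) log Q = +0.80 − (0.0592/1)(-4.185) = +1.048 V.

+1.048 V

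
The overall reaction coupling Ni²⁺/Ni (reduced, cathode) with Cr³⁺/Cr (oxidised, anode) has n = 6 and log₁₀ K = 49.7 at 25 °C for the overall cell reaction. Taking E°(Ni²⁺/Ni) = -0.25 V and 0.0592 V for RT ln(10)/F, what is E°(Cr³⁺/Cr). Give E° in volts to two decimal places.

E°cell = (0.0592/n)·log K = (0.0592/6)(49.7) = +0.490 V.
Since Ni²⁺/Ni is the cathode and Cr³⁺/Cr the anode, E°cell = E°(Ni²⁺/Ni) − E°(Cr³⁺/Cr).
So E°(Cr³⁺/Cr) = E°(Ni²⁺/Ni) − E°cell = (-0.25) − (+0.490) = -0.74 V.

-0.74 V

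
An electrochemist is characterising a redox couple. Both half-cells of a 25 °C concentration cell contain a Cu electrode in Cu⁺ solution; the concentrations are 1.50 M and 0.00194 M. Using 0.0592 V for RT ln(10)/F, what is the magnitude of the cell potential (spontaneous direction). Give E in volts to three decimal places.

For a concentration cell E°cell = 0. The 1.50 M side is the cathode (reduction is favoured where [Cu⁺] is higher).
With n = 1, E = −(0.0592/1) log([Cu⁺]ₐₙ/[Cu⁺]꜀ₐₜ) = −(0.0592/1) log(0.00194/1.5) = −(0.0592/1)(-2.888) = +0.171 V.

+0.171 V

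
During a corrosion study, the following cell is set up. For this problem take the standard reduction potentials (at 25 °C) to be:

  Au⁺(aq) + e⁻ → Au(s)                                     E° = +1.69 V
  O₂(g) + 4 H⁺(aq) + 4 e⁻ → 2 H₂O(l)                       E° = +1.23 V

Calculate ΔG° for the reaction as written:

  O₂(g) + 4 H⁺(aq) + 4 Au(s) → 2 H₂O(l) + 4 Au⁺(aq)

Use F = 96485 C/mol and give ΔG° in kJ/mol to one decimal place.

As written, O₂/H₂O is reduced (cathode) and Au⁺/Au is oxidised (anode), so E°cell = (+1.23) − (+1.69) = -0.46 V.
Balancing electrons gives n = 4.
ΔG° = −nFE° = −(4)(96485)(-0.46) = 177,532 J = +177.5 kJ/mol.

+177.5 kJ/mol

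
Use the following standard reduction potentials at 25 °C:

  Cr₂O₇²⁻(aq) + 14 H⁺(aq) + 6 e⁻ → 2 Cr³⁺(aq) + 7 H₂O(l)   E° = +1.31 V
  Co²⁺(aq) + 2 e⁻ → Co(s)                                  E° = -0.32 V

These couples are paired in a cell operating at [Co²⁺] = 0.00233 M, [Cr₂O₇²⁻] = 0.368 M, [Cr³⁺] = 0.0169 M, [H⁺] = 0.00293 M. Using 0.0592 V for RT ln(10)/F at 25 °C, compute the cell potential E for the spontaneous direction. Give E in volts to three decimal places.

+1.389 V

Cr₂O₇²⁻/Cr³⁺ is the cathode (higher E°), Co²⁺/Co the anode: E°cell = +1.31 − (-0.32) = +1.63 V, n = 6.
Overall: Cr₂O₇²⁻(aq) + 14 H⁺(aq) + 3 Co(s) → 2 Cr³⁺(aq) + 7 H₂O(l) + 3 Co²⁺(aq)
Q = [Cr³⁺]^2·[Co²⁺]^3 / ([Cr₂O₇²⁻]·[H⁺]^14); log Q = 24.456.
E = E° − (0.0592/n) log Q = +1.63 − (0.0592/6)(24.456) = +1.389 V.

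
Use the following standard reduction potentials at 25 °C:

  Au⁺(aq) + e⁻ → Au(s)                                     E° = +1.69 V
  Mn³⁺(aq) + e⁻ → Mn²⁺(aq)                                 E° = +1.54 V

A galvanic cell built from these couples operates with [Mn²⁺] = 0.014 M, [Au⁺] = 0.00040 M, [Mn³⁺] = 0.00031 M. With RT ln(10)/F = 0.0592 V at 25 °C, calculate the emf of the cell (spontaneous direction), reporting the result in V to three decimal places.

+0.047 V

Au⁺/Au is the cathode (higher E°), Mn³⁺/Mn²⁺ the anode: E°cell = +1.69 − (+1.54) = +0.15 V, n = 1.
Overall: Au⁺(aq) + Mn²⁺(aq) → Au(s) + Mn³⁺(aq)
Q = [Mn³⁺] / ([Au⁺]·[Mn²⁺]); log Q = 1.743.
E = E° − (0.0592/n) log Q = +0.15 − (0.0592/1)(1.743) = +0.047 V.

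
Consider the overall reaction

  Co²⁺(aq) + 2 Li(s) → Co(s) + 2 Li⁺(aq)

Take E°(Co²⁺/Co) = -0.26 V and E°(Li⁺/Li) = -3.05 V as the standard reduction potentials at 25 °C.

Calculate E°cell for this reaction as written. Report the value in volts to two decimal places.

The Co²⁺/Co couple has the higher reduction potential, so it is the cathode; Li⁺/Li is oxidised at the anode.
E°cell = E°(cathode) − E°(anode) = (-0.26) − (-3.05) = +2.79 V.
Since E°cell > 0, the reaction is spontaneous under standard conditions.

+2.79 V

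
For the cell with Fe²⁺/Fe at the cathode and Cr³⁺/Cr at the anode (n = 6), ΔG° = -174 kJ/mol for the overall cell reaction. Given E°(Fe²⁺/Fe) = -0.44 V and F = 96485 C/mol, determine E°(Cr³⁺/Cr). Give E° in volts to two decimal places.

E°cell = −ΔG°/(nF) = −(-174×10³)/((6)(96485)) = +0.301 V.
Since Fe²⁺/Fe is the cathode and Cr³⁺/Cr the anode, E°cell = E°(Fe²⁺/Fe) − E°(Cr³⁺/Cr).
So E°(Cr³⁺/Cr) = E°(Fe²⁺/Fe) − E°cell = (-0.44) − (+0.301) = -0.74 V.

-0.74 V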